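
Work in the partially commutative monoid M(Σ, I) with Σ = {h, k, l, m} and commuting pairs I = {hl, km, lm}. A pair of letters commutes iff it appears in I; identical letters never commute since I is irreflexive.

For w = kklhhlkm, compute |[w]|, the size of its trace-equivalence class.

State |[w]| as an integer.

piece 0:k — minimal
piece 1:k rests on {0:k}
piece 2:l rests on {1:k}
piece 3:h rests on {1:k}
piece 4:h rests on {3:h}
piece 5:l rests on {2:l}
piece 6:k rests on {4:h, 5:l}
piece 7:m rests on {4:h}
minimal pieces: {0:k}
ways to finish when only these pieces remain (= sum over removing one remaining piece with nothing left below it):
  1 left: {6}→1  {7}→1
  2 left: {5,6}→1  {6,7}→2
  3 left: {2,5,6}→1  {4,6,7}→2  {5,6,7}→3
  4 left: {2,5,6,7}→4  {3,4,6,7}→2  {4,5,6,7}→5
  5 left: {2,4,5,6,7}→9  {3,4,5,6,7}→7
  6 left: {2,3,4,5,6,7}→16
  placing 0:k first → 16 extensions

16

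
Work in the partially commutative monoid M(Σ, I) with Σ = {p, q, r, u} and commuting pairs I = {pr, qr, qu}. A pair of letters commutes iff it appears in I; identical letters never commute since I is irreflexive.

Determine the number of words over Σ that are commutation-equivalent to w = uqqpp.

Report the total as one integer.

0(u) covers ∅
1(q) covers ∅
2(q) covers 1:q
3(p) covers 0:u, 2:q
4(p) covers 3:p
floor of heap: 0:u, 1:q
completions by unplaced set U, small U first (add the entries for U minus each lowest piece of U):
  |U|=1: {4}:1
  |U|=2: {3,4}:1
  |U|=3: {0,3,4}:1  {2,3,4}:1
  start at 0(u): 1
  start at 1(q): 2
sum over floor = 3

3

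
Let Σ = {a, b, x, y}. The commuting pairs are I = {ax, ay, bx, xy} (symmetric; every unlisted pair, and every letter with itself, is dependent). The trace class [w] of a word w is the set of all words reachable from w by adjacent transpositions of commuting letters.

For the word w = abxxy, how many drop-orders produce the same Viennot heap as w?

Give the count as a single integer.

drop 0:a onto floor
drop 1:b onto {0:a}
drop 2:x onto floor
drop 3:x onto {2:x}
drop 4:y onto {1:b}
ground layer = {0:a, 2:x}
drop-orders for the pieces not yet dropped (sum over which currently-grounded one goes next):
  1 to go: {3} 1  {4} 1
  2 to go: {1,4} 1  {2,3} 1  {3,4} 2
  3 to go: {0,1,4} 1  {1,3,4} 3  {2,3,4} 3
  if 0:a drops first: 6 orders
  if 2:x drops first: 4 orders
heap linearizations: 10

10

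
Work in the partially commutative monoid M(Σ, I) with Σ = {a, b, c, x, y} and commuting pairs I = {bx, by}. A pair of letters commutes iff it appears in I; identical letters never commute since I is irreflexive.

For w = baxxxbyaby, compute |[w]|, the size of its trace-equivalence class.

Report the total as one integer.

10

0(b) covers ∅
1(a) covers 0:b
2(x) covers 1:a
3(x) covers 2:x
4(x) covers 3:x
5(b) covers 1:a
6(y) covers 4:x
7(a) covers 5:b, 6:y
8(b) covers 7:a
9(y) covers 7:a
floor of heap: 0:b
completions by unplaced set U, small U first (add the entries for U minus each lowest piece of U):
  |U|=1: {8}:1  {9}:1
  |U|=2: {8,9}:2
  |U|=3: {7,8,9}:2
  |U|=4: {5,7,8,9}:2  {6,7,8,9}:2
  |U|=5: {4,6,7,8,9}:2  {5,6,7,8,9}:4
  |U|=6: {3,4,6,7,8,9}:2  {4,5,6,7,8,9}:6
  |U|=7: {2,3,4,6,7,8,9}:2  {3,4,5,6,7,8,9}:8
  |U|=8: {2,3,4,5,6,7,8,9}:10
  start at 0(b): 10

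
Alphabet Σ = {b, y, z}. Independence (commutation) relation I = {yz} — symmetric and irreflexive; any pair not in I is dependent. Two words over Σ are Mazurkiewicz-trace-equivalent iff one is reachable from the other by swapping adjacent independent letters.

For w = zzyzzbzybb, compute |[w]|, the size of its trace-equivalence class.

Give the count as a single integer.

#0=z has no predecessor
#1=z depends on [0:z]
#2=y has no predecessor
#3=z depends on [1:z]
#4=z depends on [3:z]
#5=b depends on [2:y, 4:z]
#6=z depends on [5:b]
#7=y depends on [5:b]
#8=b depends on [6:z, 7:y]
#9=b depends on [8:b]
sources: [0:z, 2:y]
N(rest) = Σ N(rest − s) over sources s of rest; N(one piece) = 1:
  size 1 → [9]=1
  size 2 → [8,9]=1
  size 3 → [6,8,9]=1  [7,8,9]=1
  size 4 → [6,7,8,9]=2
  size 5 → [5,6,7,8,9]=2
  size 6 → [2,5,6,7,8,9]=2  [4,5,6,7,8,9]=2
  size 7 → [2,4,5,6,7,8,9]=4  [3,4,5,6,7,8,9]=2
  size 8 → [1,3,4,5,6,7,8,9]=2  [2,3,4,5,6,7,8,9]=6
  first=0(z) contributes 8
  first=2(y) contributes 2
|[w]| = 10

10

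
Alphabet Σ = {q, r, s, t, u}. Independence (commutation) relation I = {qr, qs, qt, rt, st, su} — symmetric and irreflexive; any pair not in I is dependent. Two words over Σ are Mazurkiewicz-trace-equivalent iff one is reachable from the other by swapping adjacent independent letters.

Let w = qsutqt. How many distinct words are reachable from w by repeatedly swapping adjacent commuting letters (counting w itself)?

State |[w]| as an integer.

piece 0:q — minimal
piece 1:s — minimal
piece 2:u rests on {0:q}
piece 3:t rests on {2:u}
piece 4:q rests on {2:u}
piece 5:t rests on {3:t}
minimal pieces: {0:q, 1:s}
ways to finish when only these pieces remain (= sum over removing one remaining piece with nothing left below it):
  1 left: {1}→1  {4}→1  {5}→1
  2 left: {1,4}→2  {1,5}→2  {3,5}→1  {4,5}→2
  3 left: {1,3,5}→3  {1,4,5}→6  {3,4,5}→3
  4 left: {1,3,4,5}→12  {2,3,4,5}→3
  placing 0:q first → 15 extensions
  placing 1:s first → 3 extensions
total linear extensions = 18

18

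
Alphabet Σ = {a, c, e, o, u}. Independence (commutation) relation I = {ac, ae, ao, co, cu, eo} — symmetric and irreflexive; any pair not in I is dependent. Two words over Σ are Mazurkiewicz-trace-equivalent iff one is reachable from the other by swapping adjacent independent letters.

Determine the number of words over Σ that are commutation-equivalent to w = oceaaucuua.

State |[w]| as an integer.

drop 0:o onto floor
drop 1:c onto floor
drop 2:e onto {1:c}
drop 3:a onto floor
drop 4:a onto {3:a}
drop 5:u onto {0:o, 2:e, 4:a}
drop 6:c onto {2:e}
drop 7:u onto {5:u}
drop 8:u onto {7:u}
drop 9:a onto {8:u}
ground layer = {0:o, 1:c, 3:a}
drop-orders for the pieces not yet dropped (sum over which currently-grounded one goes next):
  1 to go: {6} 1  {9} 1
  2 to go: {6,9} 2  {8,9} 1
  3 to go: {6,8,9} 3  {7,8,9} 1
  4 to go: {5,7,8,9} 1  {6,7,8,9} 4
  5 to go: {0,5,7,8,9} 1  {4,5,7,8,9} 1  {5,6,7,8,9} 5
  6 to go: {0,4,5,7,8,9} 2  {0,5,6,7,8,9} 6  {2,5,6,7,8,9} 5  {3,4,5,7,8,9} 1  {4,5,6,7,8,9} 6
  7 to go: {0,2,5,6,7,8,9} 11  {0,3,4,5,7,8,9} 3  {0,4,5,6,7,8,9} 14  {1,2,5,6,7,8,9} 5  {2,4,5,6,7,8,9} 11  {3,4,5,6,7,8,9} 7
  8 to go: {0,1,2,5,6,7,8,9} 16  {0,2,4,5,6,7,8,9} 36  {0,3,4,5,6,7,8,9} 24  {1,2,4,5,6,7,8,9} 16  {2,3,4,5,6,7,8,9} 18
  if 0:o drops first: 34 orders
  if 1:c drops first: 78 orders
  if 3:a drops first: 68 orders
heap linearizations: 180

180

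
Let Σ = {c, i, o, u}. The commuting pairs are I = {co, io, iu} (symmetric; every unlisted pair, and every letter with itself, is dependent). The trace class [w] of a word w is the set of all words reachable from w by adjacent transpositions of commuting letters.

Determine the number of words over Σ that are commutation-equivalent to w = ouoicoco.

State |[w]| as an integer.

40

drop 0:o onto floor
drop 1:u onto {0:o}
drop 2:o onto {1:u}
drop 3:i onto floor
drop 4:c onto {1:u, 3:i}
drop 5:o onto {2:o}
drop 6:c onto {4:c}
drop 7:o onto {5:o}
ground layer = {0:o, 3:i}
drop-orders for the pieces not yet dropped (sum over which currently-grounded one goes next):
  1 to go: {6} 1  {7} 1
  2 to go: {4,6} 1  {5,7} 1  {6,7} 2
  3 to go: {2,5,7} 1  {3,4,6} 1  {4,6,7} 3  {5,6,7} 3
  4 to go: {2,5,6,7} 4  {3,4,6,7} 4  {4,5,6,7} 6
  5 to go: {2,4,5,6,7} 10  {3,4,5,6,7} 10
  6 to go: {1,2,4,5,6,7} 10  {2,3,4,5,6,7} 20
  if 0:o drops first: 30 orders
  if 3:i drops first: 10 orders
heap linearizations: 40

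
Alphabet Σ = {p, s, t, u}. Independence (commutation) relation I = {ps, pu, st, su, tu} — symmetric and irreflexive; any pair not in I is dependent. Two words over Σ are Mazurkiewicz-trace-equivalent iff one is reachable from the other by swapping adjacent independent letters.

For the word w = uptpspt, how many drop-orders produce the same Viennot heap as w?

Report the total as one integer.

42

drop 0:u onto floor
drop 1:p onto floor
drop 2:t onto {1:p}
drop 3:p onto {2:t}
drop 4:s onto floor
drop 5:p onto {3:p}
drop 6:t onto {5:p}
ground layer = {0:u, 1:p, 4:s}
drop-orders for the pieces not yet dropped (sum over which currently-grounded one goes next):
  1 to go: {0} 1  {4} 1  {6} 1
  2 to go: {0,4} 2  {0,6} 2  {4,6} 2  {5,6} 1
  3 to go: {0,4,6} 6  {0,5,6} 3  {3,5,6} 1  {4,5,6} 3
  4 to go: {0,3,5,6} 4  {0,4,5,6} 12  {2,3,5,6} 1  {3,4,5,6} 4
  5 to go: {0,2,3,5,6} 5  {0,3,4,5,6} 20  {1,2,3,5,6} 1  {2,3,4,5,6} 5
  if 0:u drops first: 6 orders
  if 1:p drops first: 30 orders
  if 4:s drops first: 6 orders
heap linearizations: 42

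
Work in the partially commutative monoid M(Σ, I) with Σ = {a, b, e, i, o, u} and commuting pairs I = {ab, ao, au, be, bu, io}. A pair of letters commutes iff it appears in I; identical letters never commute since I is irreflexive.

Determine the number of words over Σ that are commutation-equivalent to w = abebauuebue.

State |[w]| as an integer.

495

drop 0:a onto floor
drop 1:b onto floor
drop 2:e onto {0:a}
drop 3:b onto {1:b}
drop 4:a onto {2:e}
drop 5:u onto {2:e}
drop 6:u onto {5:u}
drop 7:e onto {4:a, 6:u}
drop 8:b onto {3:b}
drop 9:u onto {7:e}
drop 10:e onto {9:u}
ground layer = {0:a, 1:b}
drop-orders for the pieces not yet dropped (sum over which currently-grounded one goes next):
  1 to go: {8} 1  {10} 1
  2 to go: {3,8} 1  {8,10} 2  {9,10} 1
  3 to go: {1,3,8} 1  {3,8,10} 3  {7,9,10} 1  {8,9,10} 3
  4 to go: {1,3,8,10} 4  {3,8,9,10} 6  {4,7,9,10} 1  {6,7,9,10} 1  {7,8,9,10} 4
  5 to go: {1,3,8,9,10} 10  {3,7,8,9,10} 10  {4,6,7,9,10} 2  {4,7,8,9,10} 5  {5,6,7,9,10} 1  {6,7,8,9,10} 5
  6 to go: {1,3,7,8,9,10} 20  {3,4,7,8,9,10} 15  {3,6,7,8,9,10} 15  {4,5,6,7,9,10} 3  {4,6,7,8,9,10} 12  {5,6,7,8,9,10} 6
  7 to go: {1,3,4,7,8,9,10} 35  {1,3,6,7,8,9,10} 35  {2,4,5,6,7,9,10} 3  {3,4,6,7,8,9,10} 42  {3,5,6,7,8,9,10} 21  {4,5,6,7,8,9,10} 21
  8 to go: {0,2,4,5,6,7,9,10} 3  {1,3,4,6,7,8,9,10} 112  {1,3,5,6,7,8,9,10} 56  {2,4,5,6,7,8,9,10} 24  {3,4,5,6,7,8,9,10} 84
  9 to go: {0,2,4,5,6,7,8,9,10} 27  {1,3,4,5,6,7,8,9,10} 252  {2,3,4,5,6,7,8,9,10} 108
  if 0:a drops first: 360 orders
  if 1:b drops first: 135 orders
heap linearizations: 495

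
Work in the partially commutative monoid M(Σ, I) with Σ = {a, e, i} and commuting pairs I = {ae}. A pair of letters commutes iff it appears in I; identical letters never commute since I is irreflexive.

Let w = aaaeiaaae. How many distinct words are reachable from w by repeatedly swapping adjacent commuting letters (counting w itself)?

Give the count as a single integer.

16

0(a) covers ∅
1(a) covers 0:a
2(a) covers 1:a
3(e) covers ∅
4(i) covers 2:a, 3:e
5(a) covers 4:i
6(a) covers 5:a
7(a) covers 6:a
8(e) covers 4:i
floor of heap: 0:a, 3:e
completions by unplaced set U, small U first (add the entries for U minus each lowest piece of U):
  |U|=1: {7}:1  {8}:1
  |U|=2: {6,7}:1  {7,8}:2
  |U|=3: {5,6,7}:1  {6,7,8}:3
  |U|=4: {5,6,7,8}:4
  |U|=5: {4,5,6,7,8}:4
  |U|=6: {2,4,5,6,7,8}:4  {3,4,5,6,7,8}:4
  |U|=7: {1,2,4,5,6,7,8}:4  {2,3,4,5,6,7,8}:8
  start at 0(a): 12
  start at 3(e): 4
sum over floor = 16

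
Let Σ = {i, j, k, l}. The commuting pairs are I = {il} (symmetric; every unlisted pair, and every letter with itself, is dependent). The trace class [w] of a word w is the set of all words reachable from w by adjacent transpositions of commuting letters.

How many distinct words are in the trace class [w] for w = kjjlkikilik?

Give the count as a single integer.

#0=k has no predecessor
#1=j depends on [0:k]
#2=j depends on [1:j]
#3=l depends on [2:j]
#4=k depends on [3:l]
#5=i depends on [4:k]
#6=k depends on [5:i]
#7=i depends on [6:k]
#8=l depends on [6:k]
#9=i depends on [7:i]
#10=k depends on [8:l, 9:i]
sources: [0:k]
N(rest) = Σ N(rest − s) over sources s of rest; N(one piece) = 1:
  size 1 → [10]=1
  size 2 → [8,10]=1  [9,10]=1
  size 3 → [7,9,10]=1  [8,9,10]=2
  size 4 → [7,8,9,10]=3
  size 5 → [6,7,8,9,10]=3
  size 6 → [5,6,7,8,9,10]=3
  size 7 → [4,5,6,7,8,9,10]=3
  size 8 → [3,4,5,6,7,8,9,10]=3
  size 9 → [2,3,4,5,6,7,8,9,10]=3
  first=0(k) contributes 3

3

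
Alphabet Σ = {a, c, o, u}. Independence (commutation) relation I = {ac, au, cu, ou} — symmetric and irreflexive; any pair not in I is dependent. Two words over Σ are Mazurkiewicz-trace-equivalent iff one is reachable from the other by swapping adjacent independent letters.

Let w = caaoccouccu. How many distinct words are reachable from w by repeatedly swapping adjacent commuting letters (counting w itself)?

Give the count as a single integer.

165

drop 0:c onto floor
drop 1:a onto floor
drop 2:a onto {1:a}
drop 3:o onto {0:c, 2:a}
drop 4:c onto {3:o}
drop 5:c onto {4:c}
drop 6:o onto {5:c}
drop 7:u onto floor
drop 8:c onto {6:o}
drop 9:c onto {8:c}
drop 10:u onto {7:u}
ground layer = {0:c, 1:a, 7:u}
drop-orders for the pieces not yet dropped (sum over which currently-grounded one goes next):
  1 to go: {9} 1  {10} 1
  2 to go: {7,10} 1  {8,9} 1  {9,10} 2
  3 to go: {6,8,9} 1  {7,9,10} 3  {8,9,10} 3
  4 to go: {5,6,8,9} 1  {6,8,9,10} 4  {7,8,9,10} 6
  5 to go: {4,5,6,8,9} 1  {5,6,8,9,10} 5  {6,7,8,9,10} 10
  6 to go: {3,4,5,6,8,9} 1  {4,5,6,8,9,10} 6  {5,6,7,8,9,10} 15
  7 to go: {0,3,4,5,6,8,9} 1  {2,3,4,5,6,8,9} 1  {3,4,5,6,8,9,10} 7  {4,5,6,7,8,9,10} 21
  8 to go: {0,2,3,4,5,6,8,9} 2  {0,3,4,5,6,8,9,10} 8  {1,2,3,4,5,6,8,9} 1  {2,3,4,5,6,8,9,10} 8  {3,4,5,6,7,8,9,10} 28
  9 to go: {0,1,2,3,4,5,6,8,9} 3  {0,2,3,4,5,6,8,9,10} 18  {0,3,4,5,6,7,8,9,10} 36  {1,2,3,4,5,6,8,9,10} 9  {2,3,4,5,6,7,8,9,10} 36
  if 0:c drops first: 45 orders
  if 1:a drops first: 90 orders
  if 7:u drops first: 30 orders
heap linearizations: 165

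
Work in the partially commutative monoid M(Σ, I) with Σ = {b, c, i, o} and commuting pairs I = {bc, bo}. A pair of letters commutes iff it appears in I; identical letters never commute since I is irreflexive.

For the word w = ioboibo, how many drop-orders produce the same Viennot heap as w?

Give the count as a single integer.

6

piece 0:i — minimal
piece 1:o rests on {0:i}
piece 2:b rests on {0:i}
piece 3:o rests on {1:o}
piece 4:i rests on {2:b, 3:o}
piece 5:b rests on {4:i}
piece 6:o rests on {4:i}
minimal pieces: {0:i}
ways to finish when only these pieces remain (= sum over removing one remaining piece with nothing left below it):
  1 left: {5}→1  {6}→1
  2 left: {5,6}→2
  3 left: {4,5,6}→2
  4 left: {2,4,5,6}→2  {3,4,5,6}→2
  5 left: {1,3,4,5,6}→2  {2,3,4,5,6}→4
  placing 0:i first → 6 extensions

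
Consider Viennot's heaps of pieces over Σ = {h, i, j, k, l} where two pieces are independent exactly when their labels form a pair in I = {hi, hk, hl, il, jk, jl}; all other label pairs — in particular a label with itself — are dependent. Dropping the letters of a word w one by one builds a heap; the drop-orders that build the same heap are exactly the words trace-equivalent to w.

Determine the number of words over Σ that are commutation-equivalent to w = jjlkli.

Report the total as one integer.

piece 0:j — minimal
piece 1:j rests on {0:j}
piece 2:l — minimal
piece 3:k rests on {2:l}
piece 4:l rests on {3:k}
piece 5:i rests on {1:j, 3:k}
minimal pieces: {0:j, 2:l}
ways to finish when only these pieces remain (= sum over removing one remaining piece with nothing left below it):
  1 left: {4}→1  {5}→1
  2 left: {1,5}→1  {4,5}→2
  3 left: {0,1,5}→1  {1,4,5}→3  {3,4,5}→2
  4 left: {0,1,4,5}→4  {1,3,4,5}→5  {2,3,4,5}→2
  placing 0:j first → 7 extensions
  placing 2:l first → 9 extensions
total linear extensions = 16

16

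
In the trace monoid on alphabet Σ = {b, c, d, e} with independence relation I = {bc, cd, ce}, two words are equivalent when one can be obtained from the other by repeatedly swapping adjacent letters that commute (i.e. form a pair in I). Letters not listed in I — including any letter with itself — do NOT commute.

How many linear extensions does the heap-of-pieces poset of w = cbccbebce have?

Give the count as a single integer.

#0=c has no predecessor
#1=b has no predecessor
#2=c depends on [0:c]
#3=c depends on [2:c]
#4=b depends on [1:b]
#5=e depends on [4:b]
#6=b depends on [5:e]
#7=c depends on [3:c]
#8=e depends on [6:b]
sources: [0:c, 1:b]
N(rest) = Σ N(rest − s) over sources s of rest; N(one piece) = 1:
  size 1 → [7]=1  [8]=1
  size 2 → [3,7]=1  [6,8]=1  [7,8]=2
  size 3 → [2,3,7]=1  [3,7,8]=3  [5,6,8]=1  [6,7,8]=3
  size 4 → [0,2,3,7]=1  [2,3,7,8]=4  [3,6,7,8]=6  [4,5,6,8]=1  [5,6,7,8]=4
  size 5 → [0,2,3,7,8]=5  [1,4,5,6,8]=1  [2,3,6,7,8]=10  [3,5,6,7,8]=10  [4,5,6,7,8]=5
  size 6 → [0,2,3,6,7,8]=15  [1,4,5,6,7,8]=6  [2,3,5,6,7,8]=20  [3,4,5,6,7,8]=15
  size 7 → [0,2,3,5,6,7,8]=35  [1,3,4,5,6,7,8]=21  [2,3,4,5,6,7,8]=35
  first=0(c) contributes 56
  first=1(b) contributes 70
|[w]| = 126

126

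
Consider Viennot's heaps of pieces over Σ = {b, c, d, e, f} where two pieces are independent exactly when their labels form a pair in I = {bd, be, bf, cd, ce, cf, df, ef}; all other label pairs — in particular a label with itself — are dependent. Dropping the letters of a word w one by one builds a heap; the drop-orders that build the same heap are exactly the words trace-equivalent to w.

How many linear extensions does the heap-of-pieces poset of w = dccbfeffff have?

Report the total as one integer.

piece 0:d — minimal
piece 1:c — minimal
piece 2:c rests on {1:c}
piece 3:b rests on {2:c}
piece 4:f — minimal
piece 5:e rests on {0:d}
piece 6:f rests on {4:f}
piece 7:f rests on {6:f}
piece 8:f rests on {7:f}
piece 9:f rests on {8:f}
minimal pieces: {0:d, 1:c, 4:f}
ways to finish when only these pieces remain (= sum over removing one remaining piece with nothing left below it):
  1 left: {3}→1  {5}→1  {9}→1
  2 left: {0,5}→1  {2,3}→1  {3,5}→2  {3,9}→2  {5,9}→2  {8,9}→1
  3 left: {0,3,5}→3  {0,5,9}→3  {1,2,3}→1  {2,3,5}→3  {2,3,9}→3  {3,5,9}→6  {3,8,9}→3  {5,8,9}→3  {7,8,9}→1
  4 left: {0,2,3,5}→6  {0,3,5,9}→12  {0,5,8,9}→6  {1,2,3,5}→4  {1,2,3,9}→4  {2,3,5,9}→12  {2,3,8,9}→6  {3,5,8,9}→12  {3,7,8,9}→4  {5,7,8,9}→4  {6,7,8,9}→1
  5 left: {0,1,2,3,5}→10  {0,2,3,5,9}→30  {0,3,5,8,9}→30  {0,5,7,8,9}→10  {1,2,3,5,9}→20  {1,2,3,8,9}→10  {2,3,5,8,9}→30  {2,3,7,8,9}→10  {3,5,7,8,9}→20  {3,6,7,8,9}→5  {4,6,7,8,9}→1  {5,6,7,8,9}→5
  6 left: {0,1,2,3,5,9}→60  {0,2,3,5,8,9}→90  {0,3,5,7,8,9}→60  {0,5,6,7,8,9}→15  {1,2,3,5,8,9}→60  {1,2,3,7,8,9}→20  {2,3,5,7,8,9}→60  {2,3,6,7,8,9}→15  {3,4,6,7,8,9}→6  {3,5,6,7,8,9}→30  {4,5,6,7,8,9}→6
  7 left: {0,1,2,3,5,8,9}→210  {0,2,3,5,7,8,9}→210  {0,3,5,6,7,8,9}→105  {0,4,5,6,7,8,9}→21  {1,2,3,5,7,8,9}→140  {1,2,3,6,7,8,9}→35  {2,3,4,6,7,8,9}→21  {2,3,5,6,7,8,9}→105  {3,4,5,6,7,8,9}→42
  8 left: {0,1,2,3,5,7,8,9}→560  {0,2,3,5,6,7,8,9}→420  {0,3,4,5,6,7,8,9}→168  {1,2,3,4,6,7,8,9}→56  {1,2,3,5,6,7,8,9}→280  {2,3,4,5,6,7,8,9}→168
  placing 0:d first → 504 extensions
  placing 1:c first → 756 extensions
  placing 4:f first → 1260 extensions
total linear extensions = 2520

2520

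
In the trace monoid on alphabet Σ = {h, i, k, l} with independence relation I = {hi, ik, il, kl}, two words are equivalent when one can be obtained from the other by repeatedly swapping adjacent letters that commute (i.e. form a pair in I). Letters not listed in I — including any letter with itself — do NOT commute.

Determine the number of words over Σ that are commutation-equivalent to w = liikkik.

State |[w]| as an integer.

drop 0:l onto floor
drop 1:i onto floor
drop 2:i onto {1:i}
drop 3:k onto floor
drop 4:k onto {3:k}
drop 5:i onto {2:i}
drop 6:k onto {4:k}
ground layer = {0:l, 1:i, 3:k}
drop-orders for the pieces not yet dropped (sum over which currently-grounded one goes next):
  1 to go: {0} 1  {5} 1  {6} 1
  2 to go: {0,5} 2  {0,6} 2  {2,5} 1  {4,6} 1  {5,6} 2
  3 to go: {0,2,5} 3  {0,4,6} 3  {0,5,6} 6  {1,2,5} 1  {2,5,6} 3  {3,4,6} 1  {4,5,6} 3
  4 to go: {0,1,2,5} 4  {0,2,5,6} 12  {0,3,4,6} 4  {0,4,5,6} 12  {1,2,5,6} 4  {2,4,5,6} 6  {3,4,5,6} 4
  5 to go: {0,1,2,5,6} 20  {0,2,4,5,6} 30  {0,3,4,5,6} 20  {1,2,4,5,6} 10  {2,3,4,5,6} 10
  if 0:l drops first: 20 orders
  if 1:i drops first: 60 orders
  if 3:k drops first: 60 orders
heap linearizations: 140

140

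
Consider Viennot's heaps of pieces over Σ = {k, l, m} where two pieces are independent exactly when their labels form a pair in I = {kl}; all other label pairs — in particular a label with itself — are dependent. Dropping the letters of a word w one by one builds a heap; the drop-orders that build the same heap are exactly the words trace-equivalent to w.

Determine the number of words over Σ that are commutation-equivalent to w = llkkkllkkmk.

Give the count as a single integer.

0(l) covers ∅
1(l) covers 0:l
2(k) covers ∅
3(k) covers 2:k
4(k) covers 3:k
5(l) covers 1:l
6(l) covers 5:l
7(k) covers 4:k
8(k) covers 7:k
9(m) covers 6:l, 8:k
10(k) covers 9:m
floor of heap: 0:l, 2:k
completions by unplaced set U, small U first (add the entries for U minus each lowest piece of U):
  |U|=1: {10}:1
  |U|=2: {9,10}:1
  |U|=3: {6,9,10}:1  {8,9,10}:1
  |U|=4: {5,6,9,10}:1  {6,8,9,10}:2  {7,8,9,10}:1
  |U|=5: {1,5,6,9,10}:1  {4,7,8,9,10}:1  {5,6,8,9,10}:3  {6,7,8,9,10}:3
  |U|=6: {0,1,5,6,9,10}:1  {1,5,6,8,9,10}:4  {3,4,7,8,9,10}:1  {4,6,7,8,9,10}:4  {5,6,7,8,9,10}:6
  |U|=7: {0,1,5,6,8,9,10}:5  {1,5,6,7,8,9,10}:10  {2,3,4,7,8,9,10}:1  {3,4,6,7,8,9,10}:5  {4,5,6,7,8,9,10}:10
  |U|=8: {0,1,5,6,7,8,9,10}:15  {1,4,5,6,7,8,9,10}:20  {2,3,4,6,7,8,9,10}:6  {3,4,5,6,7,8,9,10}:15
  |U|=9: {0,1,4,5,6,7,8,9,10}:35  {1,3,4,5,6,7,8,9,10}:35  {2,3,4,5,6,7,8,9,10}:21
  start at 0(l): 56
  start at 2(k): 70
sum over floor = 126

126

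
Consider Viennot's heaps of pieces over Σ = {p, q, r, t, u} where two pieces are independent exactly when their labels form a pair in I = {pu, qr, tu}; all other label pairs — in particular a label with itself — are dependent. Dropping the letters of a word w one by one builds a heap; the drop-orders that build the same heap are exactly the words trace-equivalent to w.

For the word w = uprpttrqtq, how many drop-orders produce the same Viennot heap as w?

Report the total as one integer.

4

piece 0:u — minimal
piece 1:p — minimal
piece 2:r rests on {0:u, 1:p}
piece 3:p rests on {2:r}
piece 4:t rests on {3:p}
piece 5:t rests on {4:t}
piece 6:r rests on {5:t}
piece 7:q rests on {5:t}
piece 8:t rests on {6:r, 7:q}
piece 9:q rests on {8:t}
minimal pieces: {0:u, 1:p}
ways to finish when only these pieces remain (= sum over removing one remaining piece with nothing left below it):
  1 left: {9}→1
  2 left: {8,9}→1
  3 left: {6,8,9}→1  {7,8,9}→1
  4 left: {6,7,8,9}→2
  5 left: {5,6,7,8,9}→2
  6 left: {4,5,6,7,8,9}→2
  7 left: {3,4,5,6,7,8,9}→2
  8 left: {2,3,4,5,6,7,8,9}→2
  placing 0:u first → 2 extensions
  placing 1:p first → 2 extensions
total linear extensions = 4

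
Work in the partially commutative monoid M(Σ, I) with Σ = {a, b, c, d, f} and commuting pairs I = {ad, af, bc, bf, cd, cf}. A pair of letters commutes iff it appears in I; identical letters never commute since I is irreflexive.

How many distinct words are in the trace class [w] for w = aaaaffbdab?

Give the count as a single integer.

49

drop 0:a onto floor
drop 1:a onto {0:a}
drop 2:a onto {1:a}
drop 3:a onto {2:a}
drop 4:f onto floor
drop 5:f onto {4:f}
drop 6:b onto {3:a}
drop 7:d onto {5:f, 6:b}
drop 8:a onto {6:b}
drop 9:b onto {7:d, 8:a}
ground layer = {0:a, 4:f}
drop-orders for the pieces not yet dropped (sum over which currently-grounded one goes next):
  1 to go: {9} 1
  2 to go: {7,9} 1  {8,9} 1
  3 to go: {5,7,9} 1  {7,8,9} 2
  4 to go: {4,5,7,9} 1  {5,7,8,9} 3  {6,7,8,9} 2
  5 to go: {3,6,7,8,9} 2  {4,5,7,8,9} 4  {5,6,7,8,9} 5
  6 to go: {2,3,6,7,8,9} 2  {3,5,6,7,8,9} 7  {4,5,6,7,8,9} 9
  7 to go: {1,2,3,6,7,8,9} 2  {2,3,5,6,7,8,9} 9  {3,4,5,6,7,8,9} 16
  8 to go: {0,1,2,3,6,7,8,9} 2  {1,2,3,5,6,7,8,9} 11  {2,3,4,5,6,7,8,9} 25
  if 0:a drops first: 36 orders
  if 4:f drops first: 13 orders
heap linearizations: 49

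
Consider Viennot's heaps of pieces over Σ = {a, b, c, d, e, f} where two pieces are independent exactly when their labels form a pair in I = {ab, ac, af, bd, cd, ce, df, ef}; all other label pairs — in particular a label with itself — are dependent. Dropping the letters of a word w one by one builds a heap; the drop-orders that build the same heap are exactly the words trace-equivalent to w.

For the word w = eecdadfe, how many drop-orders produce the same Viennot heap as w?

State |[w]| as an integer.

28

drop 0:e onto floor
drop 1:e onto {0:e}
drop 2:c onto floor
drop 3:d onto {1:e}
drop 4:a onto {3:d}
drop 5:d onto {4:a}
drop 6:f onto {2:c}
drop 7:e onto {5:d}
ground layer = {0:e, 2:c}
drop-orders for the pieces not yet dropped (sum over which currently-grounded one goes next):
  1 to go: {6} 1  {7} 1
  2 to go: {2,6} 1  {5,7} 1  {6,7} 2
  3 to go: {2,6,7} 3  {4,5,7} 1  {5,6,7} 3
  4 to go: {2,5,6,7} 6  {3,4,5,7} 1  {4,5,6,7} 4
  5 to go: {1,3,4,5,7} 1  {2,4,5,6,7} 10  {3,4,5,6,7} 5
  6 to go: {0,1,3,4,5,7} 1  {1,3,4,5,6,7} 6  {2,3,4,5,6,7} 15
  if 0:e drops first: 21 orders
  if 2:c drops first: 7 orders
heap linearizations: 28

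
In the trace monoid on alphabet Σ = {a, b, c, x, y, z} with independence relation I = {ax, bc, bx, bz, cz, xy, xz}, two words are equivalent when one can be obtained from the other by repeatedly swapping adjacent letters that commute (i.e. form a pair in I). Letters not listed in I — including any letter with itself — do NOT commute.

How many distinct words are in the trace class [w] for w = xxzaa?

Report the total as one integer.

10

drop 0:x onto floor
drop 1:x onto {0:x}
drop 2:z onto floor
drop 3:a onto {2:z}
drop 4:a onto {3:a}
ground layer = {0:x, 2:z}
drop-orders for the pieces not yet dropped (sum over which currently-grounded one goes next):
  1 to go: {1} 1  {4} 1
  2 to go: {0,1} 1  {1,4} 2  {3,4} 1
  3 to go: {0,1,4} 3  {1,3,4} 3  {2,3,4} 1
  if 0:x drops first: 4 orders
  if 2:z drops first: 6 orders
heap linearizations: 10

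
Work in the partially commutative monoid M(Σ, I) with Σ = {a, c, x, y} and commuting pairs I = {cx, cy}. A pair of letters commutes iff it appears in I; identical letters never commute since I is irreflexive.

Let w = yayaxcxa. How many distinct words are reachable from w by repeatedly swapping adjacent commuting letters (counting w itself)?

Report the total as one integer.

3

#0=y has no predecessor
#1=a depends on [0:y]
#2=y depends on [1:a]
#3=a depends on [2:y]
#4=x depends on [3:a]
#5=c depends on [3:a]
#6=x depends on [4:x]
#7=a depends on [5:c, 6:x]
sources: [0:y]
N(rest) = Σ N(rest − s) over sources s of rest; N(one piece) = 1:
  size 1 → [7]=1
  size 2 → [5,7]=1  [6,7]=1
  size 3 → [4,6,7]=1  [5,6,7]=2
  size 4 → [4,5,6,7]=3
  size 5 → [3,4,5,6,7]=3
  size 6 → [2,3,4,5,6,7]=3
  first=0(y) contributes 3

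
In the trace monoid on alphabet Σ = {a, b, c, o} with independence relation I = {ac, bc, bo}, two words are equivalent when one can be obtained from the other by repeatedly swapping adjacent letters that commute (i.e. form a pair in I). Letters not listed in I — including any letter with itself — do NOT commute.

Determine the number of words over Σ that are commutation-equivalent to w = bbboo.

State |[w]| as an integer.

10

0(b) covers ∅
1(b) covers 0:b
2(b) covers 1:b
3(o) covers ∅
4(o) covers 3:o
floor of heap: 0:b, 3:o
completions by unplaced set U, small U first (add the entries for U minus each lowest piece of U):
  |U|=1: {2}:1  {4}:1
  |U|=2: {1,2}:1  {2,4}:2  {3,4}:1
  |U|=3: {0,1,2}:1  {1,2,4}:3  {2,3,4}:3
  start at 0(b): 6
  start at 3(o): 4
sum over floor = 10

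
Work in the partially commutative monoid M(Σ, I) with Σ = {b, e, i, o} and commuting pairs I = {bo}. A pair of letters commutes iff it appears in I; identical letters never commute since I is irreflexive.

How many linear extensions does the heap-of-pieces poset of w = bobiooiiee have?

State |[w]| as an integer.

3

drop 0:b onto floor
drop 1:o onto floor
drop 2:b onto {0:b}
drop 3:i onto {1:o, 2:b}
drop 4:o onto {3:i}
drop 5:o onto {4:o}
drop 6:i onto {5:o}
drop 7:i onto {6:i}
drop 8:e onto {7:i}
drop 9:e onto {8:e}
ground layer = {0:b, 1:o}
drop-orders for the pieces not yet dropped (sum over which currently-grounded one goes next):
  1 to go: {9} 1
  2 to go: {8,9} 1
  3 to go: {7,8,9} 1
  4 to go: {6,7,8,9} 1
  5 to go: {5,6,7,8,9} 1
  6 to go: {4,5,6,7,8,9} 1
  7 to go: {3,4,5,6,7,8,9} 1
  8 to go: {1,3,4,5,6,7,8,9} 1  {2,3,4,5,6,7,8,9} 1
  if 0:b drops first: 2 orders
  if 1:o drops first: 1 orders
heap linearizations: 3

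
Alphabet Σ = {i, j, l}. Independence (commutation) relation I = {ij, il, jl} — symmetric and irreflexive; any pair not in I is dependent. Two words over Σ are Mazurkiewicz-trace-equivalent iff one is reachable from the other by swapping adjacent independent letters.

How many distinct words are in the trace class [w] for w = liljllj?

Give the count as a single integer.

#0=l has no predecessor
#1=i has no predecessor
#2=l depends on [0:l]
#3=j has no predecessor
#4=l depends on [2:l]
#5=l depends on [4:l]
#6=j depends on [3:j]
sources: [0:l, 1:i, 3:j]
N(rest) = Σ N(rest − s) over sources s of rest; N(one piece) = 1:
  size 1 → [1]=1  [5]=1  [6]=1
  size 2 → [1,5]=2  [1,6]=2  [3,6]=1  [4,5]=1  [5,6]=2
  size 3 → [1,3,6]=3  [1,4,5]=3  [1,5,6]=6  [2,4,5]=1  [3,5,6]=3  [4,5,6]=3
  size 4 → [0,2,4,5]=1  [1,2,4,5]=4  [1,3,5,6]=12  [1,4,5,6]=12  [2,4,5,6]=4  [3,4,5,6]=6
  size 5 → [0,1,2,4,5]=5  [0,2,4,5,6]=5  [1,2,4,5,6]=20  [1,3,4,5,6]=30  [2,3,4,5,6]=10
  first=0(l) contributes 60
  first=1(i) contributes 15
  first=3(j) contributes 30
|[w]| = 105

105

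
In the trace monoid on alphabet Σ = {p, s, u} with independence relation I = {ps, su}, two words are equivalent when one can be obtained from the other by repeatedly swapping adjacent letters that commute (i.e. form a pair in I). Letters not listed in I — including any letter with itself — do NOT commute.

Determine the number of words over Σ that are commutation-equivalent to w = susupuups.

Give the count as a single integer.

84

drop 0:s onto floor
drop 1:u onto floor
drop 2:s onto {0:s}
drop 3:u onto {1:u}
drop 4:p onto {3:u}
drop 5:u onto {4:p}
drop 6:u onto {5:u}
drop 7:p onto {6:u}
drop 8:s onto {2:s}
ground layer = {0:s, 1:u}
drop-orders for the pieces not yet dropped (sum over which currently-grounded one goes next):
  1 to go: {7} 1  {8} 1
  2 to go: {2,8} 1  {6,7} 1  {7,8} 2
  3 to go: {0,2,8} 1  {2,7,8} 3  {5,6,7} 1  {6,7,8} 3
  4 to go: {0,2,7,8} 4  {2,6,7,8} 6  {4,5,6,7} 1  {5,6,7,8} 4
  5 to go: {0,2,6,7,8} 10  {2,5,6,7,8} 10  {3,4,5,6,7} 1  {4,5,6,7,8} 5
  6 to go: {0,2,5,6,7,8} 20  {1,3,4,5,6,7} 1  {2,4,5,6,7,8} 15  {3,4,5,6,7,8} 6
  7 to go: {0,2,4,5,6,7,8} 35  {1,3,4,5,6,7,8} 7  {2,3,4,5,6,7,8} 21
  if 0:s drops first: 28 orders
  if 1:u drops first: 56 orders
heap linearizations: 84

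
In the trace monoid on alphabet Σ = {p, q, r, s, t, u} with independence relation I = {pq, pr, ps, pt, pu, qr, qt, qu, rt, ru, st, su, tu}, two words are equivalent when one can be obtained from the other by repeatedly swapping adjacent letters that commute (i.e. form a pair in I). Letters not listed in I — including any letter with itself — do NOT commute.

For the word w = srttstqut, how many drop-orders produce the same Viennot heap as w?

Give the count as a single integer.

630

0(s) covers ∅
1(r) covers 0:s
2(t) covers ∅
3(t) covers 2:t
4(s) covers 1:r
5(t) covers 3:t
6(q) covers 4:s
7(u) covers ∅
8(t) covers 5:t
floor of heap: 0:s, 2:t, 7:u
completions by unplaced set U, small U first (add the entries for U minus each lowest piece of U):
  |U|=1: {6}:1  {7}:1  {8}:1
  |U|=2: {4,6}:1  {5,8}:1  {6,7}:2  {6,8}:2  {7,8}:2
  |U|=3: {1,4,6}:1  {3,5,8}:1  {4,6,7}:3  {4,6,8}:3  {5,6,8}:3  {5,7,8}:3  {6,7,8}:6
  |U|=4: {0,1,4,6}:1  {1,4,6,7}:4  {1,4,6,8}:4  {2,3,5,8}:1  {3,5,6,8}:4  {3,5,7,8}:4  {4,5,6,8}:6  {4,6,7,8}:12  {5,6,7,8}:12
  |U|=5: {0,1,4,6,7}:5  {0,1,4,6,8}:5  {1,4,5,6,8}:10  {1,4,6,7,8}:20  {2,3,5,6,8}:5  {2,3,5,7,8}:5  {3,4,5,6,8}:10  {3,5,6,7,8}:20  {4,5,6,7,8}:30
  |U|=6: {0,1,4,5,6,8}:15  {0,1,4,6,7,8}:30  {1,3,4,5,6,8}:20  {1,4,5,6,7,8}:60  {2,3,4,5,6,8}:15  {2,3,5,6,7,8}:30  {3,4,5,6,7,8}:60
  |U|=7: {0,1,3,4,5,6,8}:35  {0,1,4,5,6,7,8}:105  {1,2,3,4,5,6,8}:35  {1,3,4,5,6,7,8}:140  {2,3,4,5,6,7,8}:105
  start at 0(s): 280
  start at 2(t): 280
  start at 7(u): 70
sum over floor = 630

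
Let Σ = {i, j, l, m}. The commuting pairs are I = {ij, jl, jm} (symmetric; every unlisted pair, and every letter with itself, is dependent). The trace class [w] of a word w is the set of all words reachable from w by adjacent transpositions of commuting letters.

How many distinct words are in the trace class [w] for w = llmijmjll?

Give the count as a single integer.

0(l) covers ∅
1(l) covers 0:l
2(m) covers 1:l
3(i) covers 2:m
4(j) covers ∅
5(m) covers 3:i
6(j) covers 4:j
7(l) covers 5:m
8(l) covers 7:l
floor of heap: 0:l, 4:j
completions by unplaced set U, small U first (add the entries for U minus each lowest piece of U):
  |U|=1: {6}:1  {8}:1
  |U|=2: {4,6}:1  {6,8}:2  {7,8}:1
  |U|=3: {4,6,8}:3  {5,7,8}:1  {6,7,8}:3
  |U|=4: {3,5,7,8}:1  {4,6,7,8}:6  {5,6,7,8}:4
  |U|=5: {2,3,5,7,8}:1  {3,5,6,7,8}:5  {4,5,6,7,8}:10
  |U|=6: {1,2,3,5,7,8}:1  {2,3,5,6,7,8}:6  {3,4,5,6,7,8}:15
  |U|=7: {0,1,2,3,5,7,8}:1  {1,2,3,5,6,7,8}:7  {2,3,4,5,6,7,8}:21
  start at 0(l): 28
  start at 4(j): 8
sum over floor = 36

36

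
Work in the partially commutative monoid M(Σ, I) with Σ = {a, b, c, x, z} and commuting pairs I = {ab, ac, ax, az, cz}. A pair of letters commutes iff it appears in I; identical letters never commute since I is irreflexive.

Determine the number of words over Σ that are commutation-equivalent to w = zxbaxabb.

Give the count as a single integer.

28

#0=z has no predecessor
#1=x depends on [0:z]
#2=b depends on [1:x]
#3=a has no predecessor
#4=x depends on [2:b]
#5=a depends on [3:a]
#6=b depends on [4:x]
#7=b depends on [6:b]
sources: [0:z, 3:a]
N(rest) = Σ N(rest − s) over sources s of rest; N(one piece) = 1:
  size 1 → [5]=1  [7]=1
  size 2 → [3,5]=1  [5,7]=2  [6,7]=1
  size 3 → [3,5,7]=3  [4,6,7]=1  [5,6,7]=3
  size 4 → [2,4,6,7]=1  [3,5,6,7]=6  [4,5,6,7]=4
  size 5 → [1,2,4,6,7]=1  [2,4,5,6,7]=5  [3,4,5,6,7]=10
  size 6 → [0,1,2,4,6,7]=1  [1,2,4,5,6,7]=6  [2,3,4,5,6,7]=15
  first=0(z) contributes 21
  first=3(a) contributes 7
|[w]| = 28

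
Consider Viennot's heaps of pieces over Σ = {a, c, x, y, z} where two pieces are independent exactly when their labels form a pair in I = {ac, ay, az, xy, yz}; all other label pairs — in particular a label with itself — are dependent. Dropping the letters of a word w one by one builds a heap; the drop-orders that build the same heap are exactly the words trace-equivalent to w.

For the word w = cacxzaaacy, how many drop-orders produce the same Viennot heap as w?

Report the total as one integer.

piece 0:c — minimal
piece 1:a — minimal
piece 2:c rests on {0:c}
piece 3:x rests on {1:a, 2:c}
piece 4:z rests on {3:x}
piece 5:a rests on {3:x}
piece 6:a rests on {5:a}
piece 7:a rests on {6:a}
piece 8:c rests on {4:z}
piece 9:y rests on {8:c}
minimal pieces: {0:c, 1:a}
ways to finish when only these pieces remain (= sum over removing one remaining piece with nothing left below it):
  1 left: {7}→1  {9}→1
  2 left: {6,7}→1  {7,9}→2  {8,9}→1
  3 left: {4,8,9}→1  {5,6,7}→1  {6,7,9}→3  {7,8,9}→3
  4 left: {4,7,8,9}→4  {5,6,7,9}→4  {6,7,8,9}→6
  5 left: {4,6,7,8,9}→10  {5,6,7,8,9}→10
  6 left: {4,5,6,7,8,9}→20
  7 left: {3,4,5,6,7,8,9}→20
  8 left: {1,3,4,5,6,7,8,9}→20  {2,3,4,5,6,7,8,9}→20
  placing 0:c first → 40 extensions
  placing 1:a first → 20 extensions
total linear extensions = 60

60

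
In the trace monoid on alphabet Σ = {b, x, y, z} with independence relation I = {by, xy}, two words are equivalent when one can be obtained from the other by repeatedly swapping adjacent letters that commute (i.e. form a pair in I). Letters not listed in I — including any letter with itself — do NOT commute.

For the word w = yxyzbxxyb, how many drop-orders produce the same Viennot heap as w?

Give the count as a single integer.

15

piece 0:y — minimal
piece 1:x — minimal
piece 2:y rests on {0:y}
piece 3:z rests on {1:x, 2:y}
piece 4:b rests on {3:z}
piece 5:x rests on {4:b}
piece 6:x rests on {5:x}
piece 7:y rests on {3:z}
piece 8:b rests on {6:x}
minimal pieces: {0:y, 1:x}
ways to finish when only these pieces remain (= sum over removing one remaining piece with nothing left below it):
  1 left: {7}→1  {8}→1
  2 left: {6,8}→1  {7,8}→2
  3 left: {5,6,8}→1  {6,7,8}→3
  4 left: {4,5,6,8}→1  {5,6,7,8}→4
  5 left: {4,5,6,7,8}→5
  6 left: {3,4,5,6,7,8}→5
  7 left: {1,3,4,5,6,7,8}→5  {2,3,4,5,6,7,8}→5
  placing 0:y first → 10 extensions
  placing 1:x first → 5 extensions
total linear extensions = 15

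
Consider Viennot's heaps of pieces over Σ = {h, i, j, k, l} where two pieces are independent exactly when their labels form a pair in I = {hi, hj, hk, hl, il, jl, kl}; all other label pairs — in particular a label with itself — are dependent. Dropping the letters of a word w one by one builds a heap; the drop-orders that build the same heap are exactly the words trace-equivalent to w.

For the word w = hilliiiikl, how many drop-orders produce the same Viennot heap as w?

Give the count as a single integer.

840

drop 0:h onto floor
drop 1:i onto floor
drop 2:l onto floor
drop 3:l onto {2:l}
drop 4:i onto {1:i}
drop 5:i onto {4:i}
drop 6:i onto {5:i}
drop 7:i onto {6:i}
drop 8:k onto {7:i}
drop 9:l onto {3:l}
ground layer = {0:h, 1:i, 2:l}
drop-orders for the pieces not yet dropped (sum over which currently-grounded one goes next):
  1 to go: {0} 1  {8} 1  {9} 1
  2 to go: {0,8} 2  {0,9} 2  {3,9} 1  {7,8} 1  {8,9} 2
  3 to go: {0,3,9} 3  {0,7,8} 3  {0,8,9} 6  {2,3,9} 1  {3,8,9} 3  {6,7,8} 1  {7,8,9} 3
  4 to go: {0,2,3,9} 4  {0,3,8,9} 12  {0,6,7,8} 4  {0,7,8,9} 12  {2,3,8,9} 4  {3,7,8,9} 6  {5,6,7,8} 1  {6,7,8,9} 4
  5 to go: {0,2,3,8,9} 20  {0,3,7,8,9} 30  {0,5,6,7,8} 5  {0,6,7,8,9} 20  {2,3,7,8,9} 10  {3,6,7,8,9} 10  {4,5,6,7,8} 1  {5,6,7,8,9} 5
  6 to go: {0,2,3,7,8,9} 60  {0,3,6,7,8,9} 60  {0,4,5,6,7,8} 6  {0,5,6,7,8,9} 30  {1,4,5,6,7,8} 1  {2,3,6,7,8,9} 20  {3,5,6,7,8,9} 15  {4,5,6,7,8,9} 6
  7 to go: {0,1,4,5,6,7,8} 7  {0,2,3,6,7,8,9} 140  {0,3,5,6,7,8,9} 105  {0,4,5,6,7,8,9} 42  {1,4,5,6,7,8,9} 7  {2,3,5,6,7,8,9} 35  {3,4,5,6,7,8,9} 21
  8 to go: {0,1,4,5,6,7,8,9} 56  {0,2,3,5,6,7,8,9} 280  {0,3,4,5,6,7,8,9} 168  {1,3,4,5,6,7,8,9} 28  {2,3,4,5,6,7,8,9} 56
  if 0:h drops first: 84 orders
  if 1:i drops first: 504 orders
  if 2:l drops first: 252 orders
heap linearizations: 840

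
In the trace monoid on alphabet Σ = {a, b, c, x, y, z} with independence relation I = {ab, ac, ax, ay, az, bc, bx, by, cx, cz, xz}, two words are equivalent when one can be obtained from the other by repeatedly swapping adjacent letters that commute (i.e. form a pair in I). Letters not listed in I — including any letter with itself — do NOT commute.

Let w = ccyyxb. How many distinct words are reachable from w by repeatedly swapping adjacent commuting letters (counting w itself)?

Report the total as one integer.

#0=c has no predecessor
#1=c depends on [0:c]
#2=y depends on [1:c]
#3=y depends on [2:y]
#4=x depends on [3:y]
#5=b has no predecessor
sources: [0:c, 5:b]
N(rest) = Σ N(rest − s) over sources s of rest; N(one piece) = 1:
  size 1 → [4]=1  [5]=1
  size 2 → [3,4]=1  [4,5]=2
  size 3 → [2,3,4]=1  [3,4,5]=3
  size 4 → [1,2,3,4]=1  [2,3,4,5]=4
  first=0(c) contributes 5
  first=5(b) contributes 1
|[w]| = 6

6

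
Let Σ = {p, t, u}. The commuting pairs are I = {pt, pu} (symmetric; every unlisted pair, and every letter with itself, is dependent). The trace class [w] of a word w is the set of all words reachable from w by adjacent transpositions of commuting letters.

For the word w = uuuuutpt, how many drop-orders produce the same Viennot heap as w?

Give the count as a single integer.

#0=u has no predecessor
#1=u depends on [0:u]
#2=u depends on [1:u]
#3=u depends on [2:u]
#4=u depends on [3:u]
#5=t depends on [4:u]
#6=p has no predecessor
#7=t depends on [5:t]
sources: [0:u, 6:p]
N(rest) = Σ N(rest − s) over sources s of rest; N(one piece) = 1:
  size 1 → [6]=1  [7]=1
  size 2 → [5,7]=1  [6,7]=2
  size 3 → [4,5,7]=1  [5,6,7]=3
  size 4 → [3,4,5,7]=1  [4,5,6,7]=4
  size 5 → [2,3,4,5,7]=1  [3,4,5,6,7]=5
  size 6 → [1,2,3,4,5,7]=1  [2,3,4,5,6,7]=6
  first=0(u) contributes 7
  first=6(p) contributes 1
|[w]| = 8

8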